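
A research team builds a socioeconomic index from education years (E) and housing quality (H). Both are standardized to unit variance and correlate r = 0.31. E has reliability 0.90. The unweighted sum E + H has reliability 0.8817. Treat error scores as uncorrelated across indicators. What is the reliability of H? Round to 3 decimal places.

Var(E+H) = 2 + 2·0.31 = 2.620.
True-score variance = ρ_E + ρ_H + 2·0.31, so 0.8817 = (0.90 + ρ_H + 0.62) / 2.620.
ρ_H = 0.8817·2.620 − 0.90 − 0.62 = 0.790.

0.790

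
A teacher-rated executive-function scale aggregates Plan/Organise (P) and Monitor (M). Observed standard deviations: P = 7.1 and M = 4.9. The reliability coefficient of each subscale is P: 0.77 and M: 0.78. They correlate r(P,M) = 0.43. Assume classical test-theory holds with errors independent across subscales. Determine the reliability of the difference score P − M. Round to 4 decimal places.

Var(P−M) = 7.1² + 4.9² − 2·7.1·4.9·0.43 = 74.42 − 29.9194 = 44.5006.
Because errors are independent across components, Cov(Tᵢ,Tⱼ) = Cov(Xᵢ,Xⱼ); the off-diagonal part of the true-score variance is the same as above.
True-score variance = [7.1²·0.77 + 4.9²·0.78] − 29.9194 = 57.5435 − 29.9194 = 27.6241.
Reliability = 27.6241 / 44.5006 = 0.6208.

0.6208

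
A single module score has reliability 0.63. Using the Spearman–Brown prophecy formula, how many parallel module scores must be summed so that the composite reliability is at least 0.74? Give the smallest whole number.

k ≥ ρ*(1−ρ₁)/(ρ₁(1−ρ*)) = 0.74·0.37 / (0.63·0.26) = 1.672.
Smallest integer k = 2.

2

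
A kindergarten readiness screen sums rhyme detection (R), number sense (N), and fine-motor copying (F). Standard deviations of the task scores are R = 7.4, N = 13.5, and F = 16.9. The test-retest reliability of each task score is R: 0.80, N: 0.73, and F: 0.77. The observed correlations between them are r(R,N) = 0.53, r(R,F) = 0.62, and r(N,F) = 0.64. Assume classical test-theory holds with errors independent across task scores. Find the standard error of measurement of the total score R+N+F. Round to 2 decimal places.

11.22

Var(total) = 522.62 + 553 = 1075.62.
True-score variance = 396.77 + 553 = 949.771, so reliability = 0.8830.
Error variance = 1075.62 − 949.771 = 125.85; SEM = √125.85 = 11.22.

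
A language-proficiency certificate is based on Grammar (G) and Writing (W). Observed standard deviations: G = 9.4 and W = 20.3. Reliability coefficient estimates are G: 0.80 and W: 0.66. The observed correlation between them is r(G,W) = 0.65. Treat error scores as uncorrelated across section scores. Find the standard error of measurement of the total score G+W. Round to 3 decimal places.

Var(total) = 500.45 + 248.066 = 748.516.
True-score variance = 342.667 + 248.066 = 590.733, so reliability = 0.7892.
Error variance = 748.516 − 590.733 = 157.783; SEM = √157.783 = 12.561.

12.561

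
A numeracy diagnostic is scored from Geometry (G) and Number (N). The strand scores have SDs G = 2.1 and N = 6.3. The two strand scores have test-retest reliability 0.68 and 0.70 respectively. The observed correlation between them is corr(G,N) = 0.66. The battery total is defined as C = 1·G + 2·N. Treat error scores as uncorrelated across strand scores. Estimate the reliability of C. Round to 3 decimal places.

0.752

Var(C) = 2.1² + 2²·6.3² + 2·[2·2.1·6.3·0.66] = 163.17 + 34.9272 = 198.097.
With uncorrelated errors the cross-covariances are all true-score covariance, so they carry over unchanged; only the diagonal terms shrink to ρᵢσᵢ².
True-score variance = [2.1²·0.68 + 2²·6.3²·0.70] + 34.9272 = 114.131 + 34.9272 = 149.058.
Reliability = 149.058 / 198.097 = 0.752.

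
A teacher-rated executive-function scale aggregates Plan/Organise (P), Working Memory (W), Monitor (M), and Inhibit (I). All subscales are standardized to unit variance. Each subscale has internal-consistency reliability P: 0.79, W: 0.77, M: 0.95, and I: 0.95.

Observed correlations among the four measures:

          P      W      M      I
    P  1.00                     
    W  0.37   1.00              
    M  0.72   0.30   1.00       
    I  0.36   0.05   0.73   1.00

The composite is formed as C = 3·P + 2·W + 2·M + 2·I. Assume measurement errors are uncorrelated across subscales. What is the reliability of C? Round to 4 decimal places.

Var(C) = 3² + 2² + 2² + 2² + 2·[6·0.37 + 6·0.72 + 6·0.36 + 4·0.30 + 4·0.05 + 4·0.73] = 21 + 26.04 = 47.04.
Because errors are independent across components, Cov(Tᵢ,Tⱼ) = Cov(Xᵢ,Xⱼ); the off-diagonal part of the true-score variance is the same as above.
True-score variance = [3²·0.79 + 2²·0.77 + 2²·0.95 + 2²·0.95] + 26.04 = 17.79 + 26.04 = 43.83.
Reliability = 43.83 / 47.04 = 0.9318.

0.9318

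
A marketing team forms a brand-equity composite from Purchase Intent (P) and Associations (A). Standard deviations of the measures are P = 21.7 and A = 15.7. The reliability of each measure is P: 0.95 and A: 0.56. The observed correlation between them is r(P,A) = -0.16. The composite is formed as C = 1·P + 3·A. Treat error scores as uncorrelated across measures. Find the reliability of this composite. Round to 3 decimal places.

Var(C) = 21.7² + 3²·15.7² + 2·[3·21.7·15.7·(-0.16)] = 2689.3 − 327.062 = 2362.24.
Because errors are independent across components, Cov(Tᵢ,Tⱼ) = Cov(Xᵢ,Xⱼ); the off-diagonal part of the true-score variance is the same as above.
True-score variance = [21.7²·0.95 + 3²·15.7²·0.56] − 327.062 = 1689.66 − 327.062 = 1362.59.
Reliability = 1362.59 / 2362.24 = 0.577.

0.577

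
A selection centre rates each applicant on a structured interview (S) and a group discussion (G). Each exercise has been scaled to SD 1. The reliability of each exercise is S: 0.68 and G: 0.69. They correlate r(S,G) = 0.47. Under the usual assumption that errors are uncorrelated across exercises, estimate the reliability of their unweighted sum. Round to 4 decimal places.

Var(S+G) = 2 + 2·[0.47] = 2 + 0.94 = 2.94.
Because errors are independent across components, Cov(Tᵢ,Tⱼ) = Cov(Xᵢ,Xⱼ); the off-diagonal part of the true-score variance is the same as above.
True-score variance = [0.68 + 0.69] + 0.94 = 1.37 + 0.94 = 2.31.
Reliability = 2.31 / 2.94 = 0.7857.

0.7857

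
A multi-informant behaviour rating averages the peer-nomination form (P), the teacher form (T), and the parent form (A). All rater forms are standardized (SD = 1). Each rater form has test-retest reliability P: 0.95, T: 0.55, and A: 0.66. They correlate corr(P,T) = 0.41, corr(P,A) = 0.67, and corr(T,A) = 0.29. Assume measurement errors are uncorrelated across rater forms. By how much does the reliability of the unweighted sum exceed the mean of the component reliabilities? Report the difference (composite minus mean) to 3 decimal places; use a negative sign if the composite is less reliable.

Var(sum) = 3 + 2.74 = 5.74; true-score variance = 2.16 + 2.74 = 4.9; composite reliability = 0.8537.
Mean component reliability = 0.7200.
Difference = 0.8537 − 0.7200 = 0.134.

0.134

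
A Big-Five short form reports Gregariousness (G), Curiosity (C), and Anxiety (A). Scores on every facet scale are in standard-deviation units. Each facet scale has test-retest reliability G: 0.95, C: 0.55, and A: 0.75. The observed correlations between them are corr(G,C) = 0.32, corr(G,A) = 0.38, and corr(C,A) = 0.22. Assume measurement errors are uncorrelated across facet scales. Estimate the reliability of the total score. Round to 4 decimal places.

0.8450

Var(G+C+A) = 3 + 2·[0.32 + 0.38 + 0.22] = 3 + 1.84 = 4.84.
Because errors are independent across components, Cov(Tᵢ,Tⱼ) = Cov(Xᵢ,Xⱼ); the off-diagonal part of the true-score variance is the same as above.
True-score variance = [0.95 + 0.55 + 0.75] + 1.84 = 2.25 + 1.84 = 4.09.
Reliability = 4.09 / 4.84 = 0.8450.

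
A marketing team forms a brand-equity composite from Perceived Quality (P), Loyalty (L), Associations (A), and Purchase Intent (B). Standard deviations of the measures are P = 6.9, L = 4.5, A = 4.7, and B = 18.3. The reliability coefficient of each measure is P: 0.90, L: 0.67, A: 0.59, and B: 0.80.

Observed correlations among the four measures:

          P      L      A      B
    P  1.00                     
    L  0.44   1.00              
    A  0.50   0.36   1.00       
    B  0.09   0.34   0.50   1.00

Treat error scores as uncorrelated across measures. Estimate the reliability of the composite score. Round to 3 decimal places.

0.868

Var(P+L+A+B) = 6.9² + 4.5² + 4.7² + 18.3² + 2·[6.9·4.5·0.44 + 6.9·4.7·0.50 + 6.9·18.3·0.09 + 4.5·4.7·0.36 + 4.5·18.3·0.34 + 4.7·18.3·0.50] = 424.84 + 239.719 = 664.559.
Because errors are independent across components, Cov(Tᵢ,Tⱼ) = Cov(Xᵢ,Xⱼ); the off-diagonal part of the true-score variance is the same as above.
True-score variance = [6.9²·0.90 + 4.5²·0.67 + 4.7²·0.59 + 18.3²·0.80] + 239.719 = 337.362 + 239.719 = 577.08.
Reliability = 577.08 / 664.559 = 0.868.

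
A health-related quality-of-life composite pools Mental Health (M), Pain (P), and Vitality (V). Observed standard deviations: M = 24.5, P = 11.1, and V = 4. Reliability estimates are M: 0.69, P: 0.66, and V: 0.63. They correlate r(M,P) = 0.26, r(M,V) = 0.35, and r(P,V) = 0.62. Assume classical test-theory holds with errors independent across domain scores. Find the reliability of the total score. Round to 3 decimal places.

0.767

Var(M+P+V) = 24.5² + 11.1² + 4² + 2·[24.5·11.1·0.26 + 24.5·4·0.35 + 11.1·4·0.62] = 739.46 + 265.07 = 1004.53.
With uncorrelated errors the cross-covariances are all true-score covariance, so they carry over unchanged; only the diagonal terms shrink to ρᵢσᵢ².
True-score variance = [24.5²·0.69 + 11.1²·0.66 + 4²·0.63] + 265.07 = 505.571 + 265.07 = 770.641.
Reliability = 770.641 / 1004.53 = 0.767.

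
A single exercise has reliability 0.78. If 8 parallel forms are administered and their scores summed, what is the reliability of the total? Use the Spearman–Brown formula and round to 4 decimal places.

0.9659

ρ_k = kρ / (1 + (k−1)ρ) = 8·0.78 / (1 + 7·0.78) = 6.240 / 6.460 = 0.9659.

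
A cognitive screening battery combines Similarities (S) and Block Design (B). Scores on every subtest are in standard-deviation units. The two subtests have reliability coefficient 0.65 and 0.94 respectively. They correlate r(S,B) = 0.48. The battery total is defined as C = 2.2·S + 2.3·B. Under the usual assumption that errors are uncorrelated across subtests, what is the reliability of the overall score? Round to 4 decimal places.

0.8658

Var(C) = 2.2² + 2.3² + 2·[5.06·0.48] = 10.13 + 4.8576 = 14.9876.
With uncorrelated errors the cross-covariances are all true-score covariance, so they carry over unchanged; only the diagonal terms shrink to ρᵢσᵢ².
True-score variance = [2.2²·0.65 + 2.3²·0.94] + 4.8576 = 8.1186 + 4.8576 = 12.9762.
Reliability = 12.9762 / 14.9876 = 0.8658.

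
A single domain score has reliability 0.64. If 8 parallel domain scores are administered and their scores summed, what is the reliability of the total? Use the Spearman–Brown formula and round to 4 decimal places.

0.9343

ρ_k = kρ / (1 + (k−1)ρ) = 8·0.64 / (1 + 7·0.64) = 5.120 / 5.480 = 0.9343.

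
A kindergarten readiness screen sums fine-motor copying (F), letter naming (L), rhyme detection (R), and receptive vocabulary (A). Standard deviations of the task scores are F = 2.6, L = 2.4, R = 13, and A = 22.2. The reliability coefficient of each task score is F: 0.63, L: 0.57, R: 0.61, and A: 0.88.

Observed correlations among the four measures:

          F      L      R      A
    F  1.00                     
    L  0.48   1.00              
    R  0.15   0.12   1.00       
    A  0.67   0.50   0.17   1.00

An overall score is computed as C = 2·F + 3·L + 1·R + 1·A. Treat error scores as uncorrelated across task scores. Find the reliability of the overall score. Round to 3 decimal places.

0.872

Var(C) = 2²·2.6² + 3²·2.4² + 13² + 22.2² + 2·[6·2.6·2.4·0.48 + 2·2.6·13·0.15 + 2·2.6·22.2·0.67 + 3·2.4·13·0.12 + 3·2.4·22.2·0.50 + 13·22.2·0.17] = 740.72 + 491.34 = 1232.06.
With uncorrelated errors the cross-covariances are all true-score covariance, so they carry over unchanged; only the diagonal terms shrink to ρᵢσᵢ².
True-score variance = [2²·2.6²·0.63 + 3²·2.4²·0.57 + 13²·0.61 + 22.2²·0.88] + 491.34 = 583.373 + 491.34 = 1074.71.
Reliability = 1074.71 / 1232.06 = 0.872.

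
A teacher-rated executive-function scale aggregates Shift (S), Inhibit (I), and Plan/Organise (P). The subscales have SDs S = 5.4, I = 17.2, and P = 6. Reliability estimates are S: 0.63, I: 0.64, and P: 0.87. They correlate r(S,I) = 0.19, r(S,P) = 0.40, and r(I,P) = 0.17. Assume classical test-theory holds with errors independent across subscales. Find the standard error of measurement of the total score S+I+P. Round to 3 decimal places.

Var(total) = 361 + 96.3024 = 457.302.
True-score variance = 239.028 + 96.3024 = 335.331, so reliability = 0.7333.
Error variance = 457.302 − 335.331 = 121.972; SEM = √121.972 = 11.044.

11.044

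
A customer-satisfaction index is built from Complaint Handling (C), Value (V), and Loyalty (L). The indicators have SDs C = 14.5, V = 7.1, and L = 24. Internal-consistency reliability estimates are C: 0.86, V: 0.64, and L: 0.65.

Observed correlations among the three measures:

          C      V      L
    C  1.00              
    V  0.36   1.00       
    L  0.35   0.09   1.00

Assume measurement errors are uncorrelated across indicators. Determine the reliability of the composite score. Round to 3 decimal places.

Var(C+V+L) = 14.5² + 7.1² + 24² + 2·[14.5·7.1·0.36 + 14.5·24·0.35 + 7.1·24·0.09] = 836.66 + 348.396 = 1185.06.
With uncorrelated errors the cross-covariances are all true-score covariance, so they carry over unchanged; only the diagonal terms shrink to ρᵢσᵢ².
True-score variance = [14.5²·0.86 + 7.1²·0.64 + 24²·0.65] + 348.396 = 587.477 + 348.396 = 935.873.
Reliability = 935.873 / 1185.06 = 0.790.

0.790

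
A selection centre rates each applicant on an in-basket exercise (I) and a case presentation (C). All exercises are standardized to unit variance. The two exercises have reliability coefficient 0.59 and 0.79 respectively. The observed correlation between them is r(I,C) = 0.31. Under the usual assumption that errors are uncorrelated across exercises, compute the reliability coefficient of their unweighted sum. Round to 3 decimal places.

Var(I+C) = 2 + 2·[0.31] = 2 + 0.62 = 2.62.
Because errors are independent across components, Cov(Tᵢ,Tⱼ) = Cov(Xᵢ,Xⱼ); the off-diagonal part of the true-score variance is the same as above.
True-score variance = [0.59 + 0.79] + 0.62 = 1.38 + 0.62 = 2.
Reliability = 2 / 2.62 = 0.763.

0.763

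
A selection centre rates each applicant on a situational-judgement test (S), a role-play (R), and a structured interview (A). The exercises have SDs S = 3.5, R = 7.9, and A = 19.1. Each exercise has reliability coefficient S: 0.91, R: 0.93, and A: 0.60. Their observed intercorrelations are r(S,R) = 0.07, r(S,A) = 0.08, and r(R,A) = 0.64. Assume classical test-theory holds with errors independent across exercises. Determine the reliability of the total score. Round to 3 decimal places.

0.766

Var(S+R+A) = 3.5² + 7.9² + 19.1² + 2·[3.5·7.9·0.07 + 3.5·19.1·0.08 + 7.9·19.1·0.64] = 439.47 + 207.706 = 647.176.
Under uncorrelated errors the observed covariances equal the true-score covariances, so only the own-variance terms attenuate.
True-score variance = [3.5²·0.91 + 7.9²·0.93 + 19.1²·0.60] + 207.706 = 288.075 + 207.706 = 495.781.
Reliability = 495.781 / 647.176 = 0.766.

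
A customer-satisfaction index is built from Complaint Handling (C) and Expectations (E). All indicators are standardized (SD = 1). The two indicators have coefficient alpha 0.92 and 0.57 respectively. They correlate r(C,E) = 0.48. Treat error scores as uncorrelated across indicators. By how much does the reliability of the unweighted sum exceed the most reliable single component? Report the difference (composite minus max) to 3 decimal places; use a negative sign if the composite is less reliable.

-0.092

Var(sum) = 2 + 0.96 = 2.96; true-score variance = 1.49 + 0.96 = 2.45; composite reliability = 0.8277.
Max component reliability = 0.9200.
Difference = 0.8277 − 0.9200 = -0.092.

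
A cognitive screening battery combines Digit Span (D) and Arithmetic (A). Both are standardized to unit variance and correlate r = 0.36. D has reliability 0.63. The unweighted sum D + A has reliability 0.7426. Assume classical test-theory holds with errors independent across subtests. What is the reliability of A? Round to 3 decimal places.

0.670

Var(D+A) = 2 + 2·0.36 = 2.720.
True-score variance = ρ_D + ρ_A + 2·0.36, so 0.7426 = (0.63 + ρ_A + 0.72) / 2.720.
ρ_A = 0.7426·2.720 − 0.63 − 0.72 = 0.670.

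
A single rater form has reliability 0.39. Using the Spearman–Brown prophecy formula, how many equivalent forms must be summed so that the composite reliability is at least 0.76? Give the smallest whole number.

5

k ≥ ρ*(1−ρ₁)/(ρ₁(1−ρ*)) = 0.76·0.61 / (0.39·0.24) = 4.953.
Smallest integer k = 5.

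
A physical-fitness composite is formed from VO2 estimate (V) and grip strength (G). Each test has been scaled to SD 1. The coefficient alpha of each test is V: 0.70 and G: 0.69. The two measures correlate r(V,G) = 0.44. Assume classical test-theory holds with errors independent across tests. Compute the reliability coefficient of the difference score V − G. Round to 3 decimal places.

0.455

Var(V−G) = 1 + 1 − 2·0.44 = 2 − 0.88 = 1.12.
Because errors are independent across components, Cov(Tᵢ,Tⱼ) = Cov(Xᵢ,Xⱼ); the off-diagonal part of the true-score variance is the same as above.
True-score variance = [0.70 + 0.69] − 0.88 = 1.39 − 0.88 = 0.51.
Reliability = 0.51 / 1.12 = 0.455.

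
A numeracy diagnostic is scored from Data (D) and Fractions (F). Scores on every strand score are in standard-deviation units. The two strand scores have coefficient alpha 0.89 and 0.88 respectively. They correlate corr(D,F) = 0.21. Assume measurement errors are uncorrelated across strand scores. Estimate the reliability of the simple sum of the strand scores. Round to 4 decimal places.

Var(D+F) = 2 + 2·[0.21] = 2 + 0.42 = 2.42.
With uncorrelated errors the cross-covariances are all true-score covariance, so they carry over unchanged; only the diagonal terms shrink to ρᵢσᵢ².
True-score variance = [0.89 + 0.88] + 0.42 = 1.77 + 0.42 = 2.19.
Reliability = 2.19 / 2.42 = 0.9050.

0.9050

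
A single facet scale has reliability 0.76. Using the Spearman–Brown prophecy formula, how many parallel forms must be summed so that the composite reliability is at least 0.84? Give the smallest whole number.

2

k ≥ ρ*(1−ρ₁)/(ρ₁(1−ρ*)) = 0.84·0.24 / (0.76·0.16) = 1.658.
Smallest integer k = 2.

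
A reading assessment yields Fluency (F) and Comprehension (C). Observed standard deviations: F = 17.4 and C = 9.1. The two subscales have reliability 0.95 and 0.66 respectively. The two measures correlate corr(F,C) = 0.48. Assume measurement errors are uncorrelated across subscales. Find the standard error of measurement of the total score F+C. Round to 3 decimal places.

6.580

Var(total) = 385.57 + 152.006 = 537.576.
True-score variance = 342.277 + 152.006 = 494.283, so reliability = 0.9195.
Error variance = 537.576 − 494.283 = 43.2934; SEM = √43.2934 = 6.580.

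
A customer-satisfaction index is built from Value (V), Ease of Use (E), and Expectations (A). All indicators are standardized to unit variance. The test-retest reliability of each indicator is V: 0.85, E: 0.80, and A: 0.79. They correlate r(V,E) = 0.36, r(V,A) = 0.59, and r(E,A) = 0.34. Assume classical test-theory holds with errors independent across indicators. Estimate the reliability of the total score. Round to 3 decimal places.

Var(V+E+A) = 3 + 2·[0.36 + 0.59 + 0.34] = 3 + 2.58 = 5.58.
Under uncorrelated errors the observed covariances equal the true-score covariances, so only the own-variance terms attenuate.
True-score variance = [0.85 + 0.80 + 0.79] + 2.58 = 2.44 + 2.58 = 5.02.
Reliability = 5.02 / 5.58 = 0.900.

0.900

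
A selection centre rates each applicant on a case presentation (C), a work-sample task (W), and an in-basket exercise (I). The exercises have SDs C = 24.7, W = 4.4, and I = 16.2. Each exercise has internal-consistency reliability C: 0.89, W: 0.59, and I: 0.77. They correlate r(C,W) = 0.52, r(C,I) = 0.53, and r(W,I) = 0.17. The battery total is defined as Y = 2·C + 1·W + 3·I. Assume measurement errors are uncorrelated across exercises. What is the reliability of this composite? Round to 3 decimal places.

Var(Y) = 2²·24.7² + 4.4² + 3²·16.2² + 2·[2·24.7·4.4·0.52 + 6·24.7·16.2·0.53 + 3·4.4·16.2·0.17] = 4821.68 + 2843.65 = 7665.33.
Under uncorrelated errors the observed covariances equal the true-score covariances, so only the own-variance terms attenuate.
True-score variance = [2²·24.7²·0.89 + 4.4²·0.59 + 3²·16.2²·0.77] + 2843.65 = 4002.05 + 2843.65 = 6845.7.
Reliability = 6845.7 / 7665.33 = 0.893.

0.893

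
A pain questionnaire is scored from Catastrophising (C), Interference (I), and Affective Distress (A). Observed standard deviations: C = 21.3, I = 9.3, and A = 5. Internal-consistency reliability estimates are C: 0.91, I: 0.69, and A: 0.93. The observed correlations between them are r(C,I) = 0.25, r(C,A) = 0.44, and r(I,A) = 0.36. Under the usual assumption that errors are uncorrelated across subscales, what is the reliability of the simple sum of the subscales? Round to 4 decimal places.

Var(C+I+A) = 21.3² + 9.3² + 5² + 2·[21.3·9.3·0.25 + 21.3·5·0.44 + 9.3·5·0.36] = 565.18 + 226.245 = 791.425.
Under uncorrelated errors the observed covariances equal the true-score covariances, so only the own-variance terms attenuate.
True-score variance = [21.3²·0.91 + 9.3²·0.69 + 5²·0.93] + 226.245 = 495.786 + 226.245 = 722.031.
Reliability = 722.031 / 791.425 = 0.9123.

0.9123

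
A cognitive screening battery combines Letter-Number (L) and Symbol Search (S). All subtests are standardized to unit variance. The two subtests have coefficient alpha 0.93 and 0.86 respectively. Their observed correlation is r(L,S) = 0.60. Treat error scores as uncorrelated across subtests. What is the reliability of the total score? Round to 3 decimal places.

0.934

Var(L+S) = 2 + 2·[0.60] = 2 + 1.2 = 3.2.
Under uncorrelated errors the observed covariances equal the true-score covariances, so only the own-variance terms attenuate.
True-score variance = [0.93 + 0.86] + 1.2 = 1.79 + 1.2 = 2.99.
Reliability = 2.99 / 3.2 = 0.934.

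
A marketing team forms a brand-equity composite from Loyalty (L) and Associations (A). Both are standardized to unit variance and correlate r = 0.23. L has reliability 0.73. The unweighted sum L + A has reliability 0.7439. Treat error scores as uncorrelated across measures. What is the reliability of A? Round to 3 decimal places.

Var(L+A) = 2 + 2·0.23 = 2.460.
True-score variance = ρ_L + ρ_A + 2·0.23, so 0.7439 = (0.73 + ρ_A + 0.46) / 2.460.
ρ_A = 0.7439·2.460 − 0.73 − 0.46 = 0.640.

0.640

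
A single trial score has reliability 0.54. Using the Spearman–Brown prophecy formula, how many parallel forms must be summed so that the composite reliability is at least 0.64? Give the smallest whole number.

k ≥ ρ*(1−ρ₁)/(ρ₁(1−ρ*)) = 0.64·0.46 / (0.54·0.36) = 1.514.
Smallest integer k = 2.

2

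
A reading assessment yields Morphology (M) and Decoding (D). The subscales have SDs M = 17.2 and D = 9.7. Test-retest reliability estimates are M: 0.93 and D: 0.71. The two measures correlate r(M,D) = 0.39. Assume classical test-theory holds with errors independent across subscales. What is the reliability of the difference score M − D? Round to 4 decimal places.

0.8153

Var(M−D) = 17.2² + 9.7² − 2·17.2·9.7·0.39 = 389.93 − 130.135 = 259.795.
Because errors are independent across components, Cov(Tᵢ,Tⱼ) = Cov(Xᵢ,Xⱼ); the off-diagonal part of the true-score variance is the same as above.
True-score variance = [17.2²·0.93 + 9.7²·0.71] − 130.135 = 341.935 − 130.135 = 211.8.
Reliability = 211.8 / 259.795 = 0.8153.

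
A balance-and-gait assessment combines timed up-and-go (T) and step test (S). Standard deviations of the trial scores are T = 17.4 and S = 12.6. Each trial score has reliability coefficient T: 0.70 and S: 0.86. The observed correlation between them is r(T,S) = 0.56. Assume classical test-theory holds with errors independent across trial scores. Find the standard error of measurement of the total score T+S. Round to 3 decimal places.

Var(total) = 461.52 + 245.549 = 707.069.
True-score variance = 348.466 + 245.549 = 594.014, so reliability = 0.8401.
Error variance = 707.069 − 594.014 = 113.054; SEM = √113.054 = 10.633.

10.633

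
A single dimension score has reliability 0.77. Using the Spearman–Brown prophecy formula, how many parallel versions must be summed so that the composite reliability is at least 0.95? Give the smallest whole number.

k ≥ ρ*(1−ρ₁)/(ρ₁(1−ρ*)) = 0.95·0.23 / (0.77·0.05) = 5.675.
Smallest integer k = 6.

6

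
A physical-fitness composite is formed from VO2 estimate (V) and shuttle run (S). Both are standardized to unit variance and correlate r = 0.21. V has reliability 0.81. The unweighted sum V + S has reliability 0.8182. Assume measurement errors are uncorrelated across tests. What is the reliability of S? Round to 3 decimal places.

Var(V+S) = 2 + 2·0.21 = 2.420.
True-score variance = ρ_V + ρ_S + 2·0.21, so 0.8182 = (0.81 + ρ_S + 0.42) / 2.420.
ρ_S = 0.8182·2.420 − 0.81 − 0.42 = 0.750.

0.750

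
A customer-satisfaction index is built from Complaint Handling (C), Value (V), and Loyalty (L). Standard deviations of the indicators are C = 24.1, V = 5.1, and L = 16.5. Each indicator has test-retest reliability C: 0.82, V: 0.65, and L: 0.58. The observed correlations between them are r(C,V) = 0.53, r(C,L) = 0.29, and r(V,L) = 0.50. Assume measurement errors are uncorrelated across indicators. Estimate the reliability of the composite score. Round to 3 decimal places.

Var(C+V+L) = 24.1² + 5.1² + 16.5² + 2·[24.1·5.1·0.53 + 24.1·16.5·0.29 + 5.1·16.5·0.50] = 879.07 + 445.072 = 1324.14.
Because errors are independent across components, Cov(Tᵢ,Tⱼ) = Cov(Xᵢ,Xⱼ); the off-diagonal part of the true-score variance is the same as above.
True-score variance = [24.1²·0.82 + 5.1²·0.65 + 16.5²·0.58] + 445.072 = 651.076 + 445.072 = 1096.15.
Reliability = 1096.15 / 1324.14 = 0.828.

0.828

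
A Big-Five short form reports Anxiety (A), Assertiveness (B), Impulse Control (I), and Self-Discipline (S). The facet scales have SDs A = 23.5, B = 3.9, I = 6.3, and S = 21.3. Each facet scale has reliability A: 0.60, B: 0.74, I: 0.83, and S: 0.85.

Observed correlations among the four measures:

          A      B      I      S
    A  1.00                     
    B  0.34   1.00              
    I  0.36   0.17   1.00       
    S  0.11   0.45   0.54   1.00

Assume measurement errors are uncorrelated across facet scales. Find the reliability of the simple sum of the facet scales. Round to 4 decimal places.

Var(A+B+I+S) = 23.5² + 3.9² + 6.3² + 21.3² + 2·[23.5·3.9·0.34 + 23.5·6.3·0.36 + 23.5·21.3·0.11 + 3.9·6.3·0.17 + 3.9·21.3·0.45 + 6.3·21.3·0.54] = 1060.84 + 507.081 = 1567.92.
Under uncorrelated errors the observed covariances equal the true-score covariances, so only the own-variance terms attenuate.
True-score variance = [23.5²·0.60 + 3.9²·0.74 + 6.3²·0.83 + 21.3²·0.85] + 507.081 = 761.185 + 507.081 = 1268.27.
Reliability = 1268.27 / 1567.92 = 0.8089.

0.8089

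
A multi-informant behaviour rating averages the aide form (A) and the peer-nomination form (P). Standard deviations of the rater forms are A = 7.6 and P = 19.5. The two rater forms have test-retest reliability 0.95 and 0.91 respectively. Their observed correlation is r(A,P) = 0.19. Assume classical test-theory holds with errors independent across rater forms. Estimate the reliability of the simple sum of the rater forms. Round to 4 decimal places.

Var(A+P) = 7.6² + 19.5² + 2·[7.6·19.5·0.19] = 438.01 + 56.316 = 494.326.
Under uncorrelated errors the observed covariances equal the true-score covariances, so only the own-variance terms attenuate.
True-score variance = [7.6²·0.95 + 19.5²·0.91] + 56.316 = 400.9 + 56.316 = 457.216.
Reliability = 457.216 / 494.326 = 0.9249.

0.9249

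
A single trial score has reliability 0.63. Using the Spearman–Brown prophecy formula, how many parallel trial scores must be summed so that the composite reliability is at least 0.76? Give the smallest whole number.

k ≥ ρ*(1−ρ₁)/(ρ₁(1−ρ*)) = 0.76·0.37 / (0.63·0.24) = 1.860.
Smallest integer k = 2.

2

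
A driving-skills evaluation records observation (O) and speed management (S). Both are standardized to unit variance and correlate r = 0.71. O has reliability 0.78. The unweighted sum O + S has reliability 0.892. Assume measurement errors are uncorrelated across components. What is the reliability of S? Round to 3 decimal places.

Var(O+S) = 2 + 2·0.71 = 3.420.
True-score variance = ρ_O + ρ_S + 2·0.71, so 0.892 = (0.78 + ρ_S + 1.42) / 3.420.
ρ_S = 0.892·3.420 − 0.78 − 1.42 = 0.851.

0.851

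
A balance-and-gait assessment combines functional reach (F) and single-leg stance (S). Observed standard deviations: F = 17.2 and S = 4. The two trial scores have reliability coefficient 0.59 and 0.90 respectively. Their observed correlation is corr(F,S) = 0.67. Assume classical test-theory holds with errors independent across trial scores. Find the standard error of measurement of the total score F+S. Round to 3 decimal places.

11.086

Var(total) = 311.84 + 92.192 = 404.032.
True-score variance = 188.946 + 92.192 = 281.138, so reliability = 0.6958.
Error variance = 404.032 − 281.138 = 122.894; SEM = √122.894 = 11.086.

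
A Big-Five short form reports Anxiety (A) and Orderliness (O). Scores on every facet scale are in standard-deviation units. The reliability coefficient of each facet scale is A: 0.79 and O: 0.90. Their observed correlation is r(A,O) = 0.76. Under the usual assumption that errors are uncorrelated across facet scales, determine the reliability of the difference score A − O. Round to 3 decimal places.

Var(A−O) = 1 + 1 − 2·0.76 = 2 − 1.52 = 0.48.
With uncorrelated errors the cross-covariances are all true-score covariance, so they carry over unchanged; only the diagonal terms shrink to ρᵢσᵢ².
True-score variance = [0.79 + 0.90] − 1.52 = 1.69 − 1.52 = 0.17.
Reliability = 0.17 / 0.48 = 0.354.

0.354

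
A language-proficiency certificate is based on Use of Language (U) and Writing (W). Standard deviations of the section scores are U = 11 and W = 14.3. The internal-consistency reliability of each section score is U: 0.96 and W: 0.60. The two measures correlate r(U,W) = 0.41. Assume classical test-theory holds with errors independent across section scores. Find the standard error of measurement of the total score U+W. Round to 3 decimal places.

9.308

Var(total) = 325.49 + 128.986 = 454.476.
True-score variance = 238.854 + 128.986 = 367.84, so reliability = 0.8094.
Error variance = 454.476 − 367.84 = 86.636; SEM = √86.636 = 9.308.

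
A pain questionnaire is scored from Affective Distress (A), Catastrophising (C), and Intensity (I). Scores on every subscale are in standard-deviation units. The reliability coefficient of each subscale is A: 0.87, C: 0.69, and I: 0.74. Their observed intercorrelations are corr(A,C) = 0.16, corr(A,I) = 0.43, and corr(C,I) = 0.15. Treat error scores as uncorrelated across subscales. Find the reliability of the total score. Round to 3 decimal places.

0.844

Var(A+C+I) = 3 + 2·[0.16 + 0.43 + 0.15] = 3 + 1.48 = 4.48.
Because errors are independent across components, Cov(Tᵢ,Tⱼ) = Cov(Xᵢ,Xⱼ); the off-diagonal part of the true-score variance is the same as above.
True-score variance = [0.87 + 0.69 + 0.74] + 1.48 = 2.3 + 1.48 = 3.78.
Reliability = 3.78 / 4.48 = 0.844.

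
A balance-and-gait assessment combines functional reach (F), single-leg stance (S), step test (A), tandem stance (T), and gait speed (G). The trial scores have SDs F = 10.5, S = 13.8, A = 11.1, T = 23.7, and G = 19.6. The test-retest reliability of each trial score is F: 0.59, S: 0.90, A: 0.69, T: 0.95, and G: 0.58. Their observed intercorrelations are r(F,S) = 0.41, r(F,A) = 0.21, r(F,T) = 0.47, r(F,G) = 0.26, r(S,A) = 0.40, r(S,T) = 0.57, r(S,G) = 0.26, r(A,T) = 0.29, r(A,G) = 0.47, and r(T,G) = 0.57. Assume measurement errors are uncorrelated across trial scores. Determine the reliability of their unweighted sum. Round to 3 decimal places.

0.914

Var(F+S+A+T+G) = 10.5² + 13.8² + 11.1² + 23.7² + 19.6² + 2·[10.5·13.8·0.41 + 10.5·11.1·0.21 + 10.5·23.7·0.47 + 10.5·19.6·0.26 + 13.8·11.1·0.40 + 13.8·23.7·0.57 + 13.8·19.6·0.26 + 11.1·23.7·0.29 + 11.1·19.6·0.47 + 23.7·19.6·0.57] = 1369.75 + 2031.39 = 3401.14.
Because errors are independent across components, Cov(Tᵢ,Tⱼ) = Cov(Xᵢ,Xⱼ); the off-diagonal part of the true-score variance is the same as above.
True-score variance = [10.5²·0.59 + 13.8²·0.90 + 11.1²·0.69 + 23.7²·0.95 + 19.6²·0.58] + 2031.39 = 1077.88 + 2031.39 = 3109.26.
Reliability = 3109.26 / 3401.14 = 0.914.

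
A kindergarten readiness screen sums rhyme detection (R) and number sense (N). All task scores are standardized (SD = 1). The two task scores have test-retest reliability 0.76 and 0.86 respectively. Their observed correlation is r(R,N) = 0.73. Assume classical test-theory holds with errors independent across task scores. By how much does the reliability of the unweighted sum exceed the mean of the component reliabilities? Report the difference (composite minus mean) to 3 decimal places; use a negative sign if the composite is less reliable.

0.080

Var(sum) = 2 + 1.46 = 3.46; true-score variance = 1.62 + 1.46 = 3.08; composite reliability = 0.8902.
Mean component reliability = 0.8100.
Difference = 0.8902 − 0.8100 = 0.080.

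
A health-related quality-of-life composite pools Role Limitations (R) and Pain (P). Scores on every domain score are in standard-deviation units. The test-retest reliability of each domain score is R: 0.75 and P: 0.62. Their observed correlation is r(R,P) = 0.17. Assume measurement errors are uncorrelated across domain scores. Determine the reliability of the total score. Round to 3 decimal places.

0.731

Var(R+P) = 2 + 2·[0.17] = 2 + 0.34 = 2.34.
Because errors are independent across components, Cov(Tᵢ,Tⱼ) = Cov(Xᵢ,Xⱼ); the off-diagonal part of the true-score variance is the same as above.
True-score variance = [0.75 + 0.62] + 0.34 = 1.37 + 0.34 = 1.71.
Reliability = 1.71 / 2.34 = 0.731.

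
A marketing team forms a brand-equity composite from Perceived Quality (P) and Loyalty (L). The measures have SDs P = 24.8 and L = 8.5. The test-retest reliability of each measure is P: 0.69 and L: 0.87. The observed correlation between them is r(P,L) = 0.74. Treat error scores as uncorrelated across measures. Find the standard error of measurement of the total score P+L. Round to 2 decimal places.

14.14

Var(total) = 687.29 + 311.984 = 999.274.
True-score variance = 487.235 + 311.984 = 799.219, so reliability = 0.7998.
Error variance = 999.274 − 799.219 = 200.055; SEM = √200.055 = 14.14.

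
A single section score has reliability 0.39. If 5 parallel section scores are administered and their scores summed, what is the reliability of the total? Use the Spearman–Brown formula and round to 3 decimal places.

0.762

ρ_k = kρ / (1 + (k−1)ρ) = 5·0.39 / (1 + 4·0.39) = 1.950 / 2.560 = 0.762.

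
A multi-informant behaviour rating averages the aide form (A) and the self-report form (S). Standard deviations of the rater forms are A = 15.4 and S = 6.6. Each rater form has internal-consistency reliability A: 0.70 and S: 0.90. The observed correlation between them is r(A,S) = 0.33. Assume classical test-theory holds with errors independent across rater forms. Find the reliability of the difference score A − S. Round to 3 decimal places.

0.647

Var(A−S) = 15.4² + 6.6² − 2·15.4·6.6·0.33 = 280.72 − 67.0824 = 213.638.
Because errors are independent across components, Cov(Tᵢ,Tⱼ) = Cov(Xᵢ,Xⱼ); the off-diagonal part of the true-score variance is the same as above.
True-score variance = [15.4²·0.70 + 6.6²·0.90] − 67.0824 = 205.216 − 67.0824 = 138.134.
Reliability = 138.134 / 213.638 = 0.647.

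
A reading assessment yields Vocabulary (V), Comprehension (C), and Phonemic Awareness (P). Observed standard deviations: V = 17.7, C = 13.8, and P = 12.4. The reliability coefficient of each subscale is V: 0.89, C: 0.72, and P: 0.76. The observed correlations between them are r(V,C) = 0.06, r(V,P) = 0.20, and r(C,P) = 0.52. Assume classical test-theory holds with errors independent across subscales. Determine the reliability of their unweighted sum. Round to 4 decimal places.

Var(V+C+P) = 17.7² + 13.8² + 12.4² + 2·[17.7·13.8·0.06 + 17.7·12.4·0.20 + 13.8·12.4·0.52] = 657.49 + 295.068 = 952.558.
With uncorrelated errors the cross-covariances are all true-score covariance, so they carry over unchanged; only the diagonal terms shrink to ρᵢσᵢ².
True-score variance = [17.7²·0.89 + 13.8²·0.72 + 12.4²·0.76] + 295.068 = 532.803 + 295.068 = 827.87.
Reliability = 827.87 / 952.558 = 0.8691.

0.8691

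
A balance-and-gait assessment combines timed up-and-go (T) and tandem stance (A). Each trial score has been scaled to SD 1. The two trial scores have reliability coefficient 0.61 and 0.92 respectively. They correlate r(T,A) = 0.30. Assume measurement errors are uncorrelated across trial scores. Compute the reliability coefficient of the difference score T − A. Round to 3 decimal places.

0.664

Var(T−A) = 1 + 1 − 2·0.30 = 2 − 0.6 = 1.4.
With uncorrelated errors the cross-covariances are all true-score covariance, so they carry over unchanged; only the diagonal terms shrink to ρᵢσᵢ².
True-score variance = [0.61 + 0.92] − 0.6 = 1.53 − 0.6 = 0.93.
Reliability = 0.93 / 1.4 = 0.664.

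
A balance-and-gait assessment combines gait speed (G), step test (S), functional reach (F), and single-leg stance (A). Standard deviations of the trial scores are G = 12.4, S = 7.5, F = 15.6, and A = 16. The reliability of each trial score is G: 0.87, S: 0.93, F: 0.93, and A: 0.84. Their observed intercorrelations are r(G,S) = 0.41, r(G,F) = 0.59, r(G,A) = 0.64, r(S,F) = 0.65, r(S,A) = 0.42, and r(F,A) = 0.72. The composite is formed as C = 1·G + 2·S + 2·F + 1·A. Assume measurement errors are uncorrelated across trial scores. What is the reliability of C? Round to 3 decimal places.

0.964

Var(C) = 12.4² + 2²·7.5² + 2²·15.6² + 16² + 2·[2·12.4·7.5·0.41 + 2·12.4·15.6·0.59 + 12.4·16·0.64 + 4·7.5·15.6·0.65 + 2·7.5·16·0.42 + 2·15.6·16·0.72] = 1608.2 + 2391.84 = 4000.04.
With uncorrelated errors the cross-covariances are all true-score covariance, so they carry over unchanged; only the diagonal terms shrink to ρᵢσᵢ².
True-score variance = [12.4²·0.87 + 2²·7.5²·0.93 + 2²·15.6²·0.93 + 16²·0.84] + 2391.84 = 1463.36 + 2391.84 = 3855.2.
Reliability = 3855.2 / 4000.04 = 0.964.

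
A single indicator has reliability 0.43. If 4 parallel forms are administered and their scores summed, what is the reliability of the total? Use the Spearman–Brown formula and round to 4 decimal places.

ρ_k = kρ / (1 + (k−1)ρ) = 4·0.43 / (1 + 3·0.43) = 1.720 / 2.290 = 0.7511.

0.7511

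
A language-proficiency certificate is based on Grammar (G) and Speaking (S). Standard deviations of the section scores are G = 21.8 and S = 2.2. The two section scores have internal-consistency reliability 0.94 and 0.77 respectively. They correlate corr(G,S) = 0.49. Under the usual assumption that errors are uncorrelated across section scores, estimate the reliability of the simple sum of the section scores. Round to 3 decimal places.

Var(G+S) = 21.8² + 2.2² + 2·[21.8·2.2·0.49] = 480.08 + 47.0008 = 527.081.
With uncorrelated errors the cross-covariances are all true-score covariance, so they carry over unchanged; only the diagonal terms shrink to ρᵢσᵢ².
True-score variance = [21.8²·0.94 + 2.2²·0.77] + 47.0008 = 450.452 + 47.0008 = 497.453.
Reliability = 497.453 / 527.081 = 0.944.

0.944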